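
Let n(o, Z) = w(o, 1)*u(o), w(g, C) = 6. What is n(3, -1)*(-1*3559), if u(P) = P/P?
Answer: -21354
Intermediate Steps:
u(P) = 1
n(o, Z) = 6 (n(o, Z) = 6*1 = 6)
n(3, -1)*(-1*3559) = 6*(-1*3559) = 6*(-3559) = -21354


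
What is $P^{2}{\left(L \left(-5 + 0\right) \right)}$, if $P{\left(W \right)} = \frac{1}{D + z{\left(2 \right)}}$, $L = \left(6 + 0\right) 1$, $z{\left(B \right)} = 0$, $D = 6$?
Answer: $\frac{1}{36} \approx 0.027778$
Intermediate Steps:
$L = 6$ ($L = 6 \cdot 1 = 6$)
$P{\left(W \right)} = \frac{1}{6}$ ($P{\left(W \right)} = \frac{1}{6 + 0} = \frac{1}{6}$)
$P^{2}{\left(L \left(-5 + 0\right) \right)} = \left(\frac{1}{6}\right)^{2} = \frac{1}{36}$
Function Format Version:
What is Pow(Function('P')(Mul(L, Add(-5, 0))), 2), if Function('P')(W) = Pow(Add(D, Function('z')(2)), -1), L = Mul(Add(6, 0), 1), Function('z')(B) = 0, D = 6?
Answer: Rational(1, 36) ≈ 0.027778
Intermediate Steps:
L = 6 (L = Mul(6, 1) = 6)
Function('P')(W) = Rational(1, 6) (Function('P')(W) = Pow(Add(6, 0), -1) = Pow(6, -1) = Rational(1, 6))
Pow(Function('P')(Mul(L, Add(-5, 0))), 2) = Pow(Rational(1, 6), 2) = Rational(1, 36)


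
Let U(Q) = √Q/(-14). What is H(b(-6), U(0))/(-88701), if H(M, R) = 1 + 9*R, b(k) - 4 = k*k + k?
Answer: -1/88701 ≈ -1.1274e-5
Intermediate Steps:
b(k) = 4 + k + k² (b(k) = 4 + (k*k + k) = 4 + (k² + k) = 4 + (k + k²) = 4 + k + k²)
U(Q) = -√Q/14
H(b(-6), U(0))/(-88701) = (1 + 9*(-√0/14))/(-88701) = (1 + 9*(-1/14*0))*(-1/88701) = (1 + 9*0)*(-1/88701) = (1 + 0)*(-1/88701) = 1*(-1/88701) = -1/88701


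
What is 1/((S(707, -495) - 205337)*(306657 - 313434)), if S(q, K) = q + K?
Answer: 1/1390132125 ≈ 7.1936e-10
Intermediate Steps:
S(q, K) = K + q
1/((S(707, -495) - 205337)*(306657 - 313434)) = 1/(((-495 + 707) - 205337)*(306657 - 313434)) = 1/((212 - 205337)*(-6777)) = 1/(-205125*(-6777)) = 1/1390132125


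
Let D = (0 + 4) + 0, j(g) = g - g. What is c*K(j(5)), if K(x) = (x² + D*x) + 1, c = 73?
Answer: 73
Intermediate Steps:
j(g) = 0
D = 4 (D = 4 + 0 = 4)
K(x) = 1 + x² + 4*x (K(x) = (x² + 4*x) + 1 = 1 + x² + 4*x)
c*K(j(5)) = 73*(1 + 0² + 4*0) = 73*(1 + 0 + 0) = 73*1 = 73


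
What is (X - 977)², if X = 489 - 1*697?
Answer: 1404225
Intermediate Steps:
X = -208 (X = 489 - 697 = -208)
(X - 977)² = (-208 - 977)² = (-1185)² = 1404225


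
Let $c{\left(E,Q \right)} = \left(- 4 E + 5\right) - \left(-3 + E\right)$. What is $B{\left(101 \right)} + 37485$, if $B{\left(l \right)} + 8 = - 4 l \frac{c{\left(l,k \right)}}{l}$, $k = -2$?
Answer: $39465$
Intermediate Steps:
$c{\left(E,Q \right)} = 8 - 5 E$ ($c{\left(E,Q \right)} = \left(5 - 4 E\right) - \left(-3 + E\right) = 8 - 5 E$)
$B{\left(l \right)} = -40 + 20 l$ ($B{\left(l \right)} = -8 + - 4 l \frac{8 - 5 l}{l} = -8 + \left(-32 + 20 l\right) = -40 + 20 l$)
$B{\left(101 \right)} + 37485 = \left(-40 + 20 \cdot 101\right) + 37485 = \left(-40 + 2020\right) + 37485 = 1980 + 37485 = 39465$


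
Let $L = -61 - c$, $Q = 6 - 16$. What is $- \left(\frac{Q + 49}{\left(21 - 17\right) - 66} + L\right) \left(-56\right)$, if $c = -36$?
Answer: $- \frac{44492}{31} \approx -1435.2$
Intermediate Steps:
$Q = -10$
$L = -25$ ($L = -61 - -36 = -61 + 36 = -25$)
$- \left(\frac{Q + 49}{\left(21 - 17\right) - 66} + L\right) \left(-56\right) = - \left(\frac{-10 + 49}{\left(21 - 17\right) - 66} - 25\right) \left(-56\right) = - \left(\frac{39}{4 - 66} - 25\right) \left(-56\right) = - \left(\frac{39}{-62} - 25\right) \left(-56\right) = - \left(39 \left(- \frac{1}{62}\right) - 25\right) \left(-56\right) = - \left(- \frac{39}{62} - 25\right) \left(-56\right) = - \frac{\left(-1589\right) \left(-56\right)}{62} = \left(-1\right) \frac{44492}{31} = - \frac{44492}{31}$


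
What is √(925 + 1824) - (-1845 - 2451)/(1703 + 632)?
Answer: 4296/2335 + √2749 ≈ 54.271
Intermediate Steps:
√(925 + 1824) - (-1845 - 2451)/(1703 + 632) = √2749 - (-4296)/2335 = √2749 - 1*(-4296/2335) = √2749 + 4296/2335 = 4296/2335 + √2749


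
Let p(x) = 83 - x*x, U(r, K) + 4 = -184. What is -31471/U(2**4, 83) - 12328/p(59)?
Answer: 54628061/319412 ≈ 171.03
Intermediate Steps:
U(r, K) = -188 (U(r, K) = -4 - 184 = -188)
p(x) = 83 - x**2
-31471/U(2**4, 83) - 12328/p(59) = -31471/(-188) - 12328/(83 - 1*59**2) = -31471*(-1/188) - 12328/(83 - 1*3481) = 31471/188 - 12328/(83 - 3481) = 31471/188 - 12328/(-3398) = 31471/188 - 12328*(-1/3398) = 31471/188 + 6164/1699 = 54628061/319412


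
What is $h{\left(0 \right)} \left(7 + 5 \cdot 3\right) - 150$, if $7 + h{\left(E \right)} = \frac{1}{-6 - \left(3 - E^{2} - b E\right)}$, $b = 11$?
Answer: $- \frac{2758}{9} \approx -306.44$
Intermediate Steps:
$h{\left(E \right)} = -7 + \frac{1}{-9 + E^{2} + 11 E}$ ($h{\left(E \right)} = -7 + \frac{1}{-6 - \left(3 - E^{2} - 11 E\right)} = -7 + \frac{1}{-6 + \left(-3 + E^{2} + 11 E\right)} = -7 + \frac{1}{-9 + E^{2} + 11 E}$)
$h{\left(0 \right)} \left(7 + 5 \cdot 3\right) - 150 = \frac{64 - 0 - 7 \cdot 0^{2}}{-9 + 0^{2} + 11 \cdot 0} \left(7 + 5 \cdot 3\right) - 150 = \frac{64 + 0 - 0}{-9 + 0 + 0} \left(7 + 15\right) - 150 = \frac{64 + 0 + 0}{-9} \cdot 22 - 150 = \left(- \frac{1}{9}\right) 64 \cdot 22 - 150 = \left(- \frac{64}{9}\right) 22 - 150 = - \frac{1408}{9} - 150 = - \frac{2758}{9}$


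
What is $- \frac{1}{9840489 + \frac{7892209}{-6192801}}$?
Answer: $- \frac{6192801}{60940182227480} \approx -1.0162 \cdot 10^{-7}$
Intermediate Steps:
$- \frac{1}{9840489 + \frac{7892209}{-6192801}} = - \frac{1}{9840489 + 7892209 \left(- \frac{1}{6192801}\right)} = - \frac{1}{9840489 - \frac{7892209}{6192801}} = - \frac{1}{\frac{60940182227480}{6192801}} = \left(-1\right) \frac{6192801}{60940182227480} = - \frac{6192801}{60940182227480}$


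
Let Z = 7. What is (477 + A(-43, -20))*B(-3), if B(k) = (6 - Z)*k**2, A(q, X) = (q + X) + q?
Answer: -3339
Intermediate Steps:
A(q, X) = X + 2*q (A(q, X) = (X + q) + q = X + 2*q)
B(k) = -k**2 (B(k) = (6 - 1*7)*k**2 = (6 - 7)*k**2 = -k**2)
(477 + A(-43, -20))*B(-3) = (477 + (-20 + 2*(-43)))*(-1*(-3)**2) = (477 + (-20 - 86))*(-1*9) = (477 - 106)*(-9) = 371*(-9) = -3339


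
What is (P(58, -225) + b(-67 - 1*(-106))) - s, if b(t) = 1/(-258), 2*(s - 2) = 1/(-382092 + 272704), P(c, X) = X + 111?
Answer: -3273873323/28222104 ≈ -116.00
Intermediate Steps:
P(c, X) = 111 + X
s = 437551/218776 (s = 2 + 1/(2*(-382092 + 272704)) = 2 + (1/2)/(-109388) = 2 + (1/2)*(-1/109388) = 2 - 1/218776 = 437551/218776 ≈ 2.0000)
b(t) = -1/258
(P(58, -225) + b(-67 - 1*(-106))) - s = ((111 - 225) - 1/258) - 1*437551/218776 = (-114 - 1/258) - 437551/218776 = -29413/258 - 437551/218776 = -3273873323/28222104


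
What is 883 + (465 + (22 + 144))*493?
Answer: 311966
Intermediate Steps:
883 + (465 + (22 + 144))*493 = 883 + (465 + 166)*493 = 883 + 631*493 = 883 + 311083 = 311966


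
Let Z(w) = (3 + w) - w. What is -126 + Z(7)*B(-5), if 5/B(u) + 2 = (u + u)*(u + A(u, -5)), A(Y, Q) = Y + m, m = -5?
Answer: -18633/148 ≈ -125.90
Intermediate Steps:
A(Y, Q) = -5 + Y (A(Y, Q) = Y - 5 = -5 + Y)
Z(w) = 3
B(u) = 5/(-2 + 2*u*(-5 + 2*u)) (B(u) = 5/(-2 + (u + u)*(u + (-5 + u))) = 5/(-2 + (2*u)*(-5 + 2*u)) = 5/(-2 + 2*u*(-5 + 2*u)))
-126 + Z(7)*B(-5) = -126 + 3*(5/(2*(-1 - 5*(-5) + 2*(-5)²))) = -126 + 3*(5/(2*(-1 + 25 + 2*25))) = -126 + 3*(5/(2*(-1 + 25 + 50))) = -126 + 3*((5/2)/74) = -126 + 3*((5/2)*(1/74)) = -126 + 3*(5/148) = -126 + 15/148 = -18633/148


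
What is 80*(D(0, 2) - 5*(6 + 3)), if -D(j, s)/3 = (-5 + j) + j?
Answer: -2400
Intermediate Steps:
D(j, s) = 15 - 6*j (D(j, s) = -3*((-5 + j) + j) = -3*(-5 + 2*j) = 15 - 6*j)
80*(D(0, 2) - 5*(6 + 3)) = 80*((15 - 6*0) - 5*(6 + 3)) = 80*((15 + 0) - 5*9) = 80*(15 - 45) = 80*(-30) = -2400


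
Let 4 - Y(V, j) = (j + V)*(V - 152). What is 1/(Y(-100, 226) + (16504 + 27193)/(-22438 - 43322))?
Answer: 65760/2088230863 ≈ 3.1491e-5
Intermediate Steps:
Y(V, j) = 4 - (-152 + V)*(V + j) (Y(V, j) = 4 - (j + V)*(V - 152) = 4 - (V + j)*(-152 + V) = 4 - (-152 + V)*(V + j))
1/(Y(-100, 226) + (16504 + 27193)/(-22438 - 43322)) = 1/((4 - 1*(-100)² + 152*(-100) + 152*226 - 1*(-100)*226) + (16504 + 27193)/(-22438 - 43322)) = 1/((4 - 1*10000 - 15200 + 34352 + 22600) + 43697/(-65760)) = 1/((4 - 10000 - 15200 + 34352 + 22600) + 43697*(-1/65760)) = 1/(31756 - 43697/65760) = 1/(2088230863/65760) = 65760/2088230863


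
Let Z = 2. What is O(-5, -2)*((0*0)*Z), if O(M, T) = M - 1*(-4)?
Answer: 0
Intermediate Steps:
O(M, T) = 4 + M (O(M, T) = M + 4 = 4 + M)
O(-5, -2)*((0*0)*Z) = (4 - 5)*((0*0)*2) = -0*2 = -1*0 = 0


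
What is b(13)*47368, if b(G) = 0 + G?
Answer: 615784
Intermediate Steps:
b(G) = G
b(13)*47368 = 13*47368 = 615784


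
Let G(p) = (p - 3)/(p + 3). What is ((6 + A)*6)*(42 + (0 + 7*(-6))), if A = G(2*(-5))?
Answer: 0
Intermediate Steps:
G(p) = (-3 + p)/(3 + p)
A = 13/7 (A = (-3 + 2*(-5))/(3 + 2*(-5)) = (-3 - 10)/(3 - 10) = -13/(-7) = -1/7*(-13) = 13/7 ≈ 1.8571)
((6 + A)*6)*(42 + (0 + 7*(-6))) = ((6 + 13/7)*6)*(42 + (0 + 7*(-6))) = ((55/7)*6)*(42 + (0 - 42)) = 330*(42 - 42)/7 = (330/7)*0 = 0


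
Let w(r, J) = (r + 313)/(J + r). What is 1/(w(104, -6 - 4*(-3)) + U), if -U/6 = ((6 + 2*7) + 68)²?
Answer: -110/5110623 ≈ -2.1524e-5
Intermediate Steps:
w(r, J) = (313 + r)/(J + r)
U = -46464 (U = -6*((6 + 2*7) + 68)² = -6*((6 + 14) + 68)² = -6*(20 + 68)² = -6*88² = -6*7744 = -46464)
1/(w(104, -6 - 4*(-3)) + U) = 1/((313 + 104)/((-6 - 4*(-3)) + 104) - 46464) = 1/(417/((-6 + 12) + 104) - 46464) = 1/(417/(6 + 104) - 46464) = 1/(417/110 - 46464) = 1/(-5110623/110) = -110/5110623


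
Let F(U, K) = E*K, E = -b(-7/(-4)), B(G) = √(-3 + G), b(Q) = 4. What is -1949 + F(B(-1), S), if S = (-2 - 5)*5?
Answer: -1809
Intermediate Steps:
S = -35 (S = -7*5 = -35)
E = -4 (E = -1*4 = -4)
F(U, K) = -4*K
-1949 + F(B(-1), S) = -1949 - 4*(-35) = -1949 + 140 = -1809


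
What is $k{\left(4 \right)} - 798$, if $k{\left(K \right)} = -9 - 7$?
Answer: $-814$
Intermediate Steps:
$k{\left(K \right)} = -16$ ($k{\left(K \right)} = -9 - 7 = -16$)
$k{\left(4 \right)} - 798 = -16 - 798 = -814$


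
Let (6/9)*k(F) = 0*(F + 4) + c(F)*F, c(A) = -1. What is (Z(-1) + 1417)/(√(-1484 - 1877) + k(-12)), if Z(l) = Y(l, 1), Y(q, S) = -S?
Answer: 25488/3685 - 1416*I*√3361/3685 ≈ 6.9167 - 22.277*I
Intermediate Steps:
Z(l) = -1 (Z(l) = -1*1 = -1)
k(F) = -3*F/2 (k(F) = 3*(0*(F + 4) - F)/2 = 3*(0*(4 + F) - F)/2 = 3*(0 - F)/2 = 3*(-F)/2 = -3*F/2)
(Z(-1) + 1417)/(√(-1484 - 1877) + k(-12)) = (-1 + 1417)/(√(-1484 - 1877) - 3/2*(-12)) = 1416/(√(-3361) + 18) = 1416/(I*√3361 + 18) = 1416/(18 + I*√3361)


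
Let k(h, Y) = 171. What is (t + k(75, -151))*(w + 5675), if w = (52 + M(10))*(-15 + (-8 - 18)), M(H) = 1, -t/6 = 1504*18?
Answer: -568238022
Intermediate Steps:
t = -162432 (t = -9024*18 = -6*27072 = -162432)
w = -2173 (w = (52 + 1)*(-15 + (-8 - 18)) = 53*(-15 - 26) = 53*(-41) = -2173)
(t + k(75, -151))*(w + 5675) = (-162432 + 171)*(-2173 + 5675) = -162261*3502 = -568238022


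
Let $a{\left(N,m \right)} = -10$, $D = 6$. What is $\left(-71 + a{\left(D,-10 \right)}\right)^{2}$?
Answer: $6561$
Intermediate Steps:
$\left(-71 + a{\left(D,-10 \right)}\right)^{2} = \left(-71 - 10\right)^{2} = \left(-81\right)^{2} = 6561$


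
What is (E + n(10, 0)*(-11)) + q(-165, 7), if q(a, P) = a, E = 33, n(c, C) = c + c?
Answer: -352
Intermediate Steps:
n(c, C) = 2*c
(E + n(10, 0)*(-11)) + q(-165, 7) = (33 + (2*10)*(-11)) - 165 = (33 + 20*(-11)) - 165 = (33 - 220) - 165 = -187 - 165 = -352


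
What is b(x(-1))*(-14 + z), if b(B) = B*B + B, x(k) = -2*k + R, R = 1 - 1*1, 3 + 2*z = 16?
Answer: -45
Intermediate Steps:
z = 13/2 (z = -3/2 + (½)*16 = -3/2 + 8 = 13/2 ≈ 6.5000)
R = 0 (R = 1 - 1 = 0)
x(k) = -2*k (x(k) = -2*k + 0 = -2*k)
b(B) = B + B² (b(B) = B² + B = B + B²)
b(x(-1))*(-14 + z) = ((-2*(-1))*(1 - 2*(-1)))*(-14 + 13/2) = (2*(1 + 2))*(-15/2) = (2*3)*(-15/2) = 6*(-15/2) = -45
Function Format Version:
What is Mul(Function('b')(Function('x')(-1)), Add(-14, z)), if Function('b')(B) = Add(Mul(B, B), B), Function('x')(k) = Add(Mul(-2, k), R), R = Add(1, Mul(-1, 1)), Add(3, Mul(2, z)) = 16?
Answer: -45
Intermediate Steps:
z = Rational(13, 2) (z = Add(Rational(-3, 2), Mul(Rational(1, 2), 16)) = Add(Rational(-3, 2), 8) = Rational(13, 2) ≈ 6.5000)
R = 0 (R = Add(1, -1) = 0)
Function('x')(k) = Mul(-2, k) (Function('x')(k) = Add(Mul(-2, k), 0) = Mul(-2, k))
Function('b')(B) = Add(B, Pow(B, 2)) (Function('b')(B) = Add(Pow(B, 2), B) = Add(B, Pow(B, 2)))
Mul(Function('b')(Function('x')(-1)), Add(-14, z)) = Mul(Mul(Mul(-2, -1), Add(1, Mul(-2, -1))), Add(-14, Rational(13, 2))) = Mul(Mul(2, Add(1, 2)), Rational(-15, 2)) = Mul(Mul(2, 3), Rational(-15, 2)) = Mul(6, Rational(-15, 2)) = -45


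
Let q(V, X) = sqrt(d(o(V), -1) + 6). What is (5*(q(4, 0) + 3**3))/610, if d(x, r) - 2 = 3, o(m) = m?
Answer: 27/122 + sqrt(11)/122 ≈ 0.24850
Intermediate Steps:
d(x, r) = 5 (d(x, r) = 2 + 3 = 5)
q(V, X) = sqrt(11) (q(V, X) = sqrt(5 + 6) = sqrt(11))
(5*(q(4, 0) + 3**3))/610 = (5*(sqrt(11) + 3**3))/610 = (5*(sqrt(11) + 27))*(1/610) = (5*(27 + sqrt(11)))*(1/610) = (135 + 5*sqrt(11))*(1/610) = 27/122 + sqrt(11)/122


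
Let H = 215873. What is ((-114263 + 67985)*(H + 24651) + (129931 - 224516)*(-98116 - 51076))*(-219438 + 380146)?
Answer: 478966995478784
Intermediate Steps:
((-114263 + 67985)*(H + 24651) + (129931 - 224516)*(-98116 - 51076))*(-219438 + 380146) = ((-114263 + 67985)*(215873 + 24651) + (129931 - 224516)*(-98116 - 51076))*(-219438 + 380146) = (-46278*240524 - 94585*(-149192))*160708 = (-11130969672 + 14111325320)*160708 = 2980355648*160708 = 478966995478784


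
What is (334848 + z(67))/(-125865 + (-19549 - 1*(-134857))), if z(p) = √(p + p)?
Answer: -111616/3519 - √134/10557 ≈ -31.719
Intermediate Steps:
z(p) = √2*√p (z(p) = √(2*p) = √2*√p)
(334848 + z(67))/(-125865 + (-19549 - 1*(-134857))) = (334848 + √2*√67)/(-125865 + (-19549 - 1*(-134857))) = (334848 + √134)/(-125865 + (-19549 + 134857)) = (334848 + √134)/(-125865 + 115308) = (334848 + √134)/(-10557) = (334848 + √134)*(-1/10557) = -111616/3519 - √134/10557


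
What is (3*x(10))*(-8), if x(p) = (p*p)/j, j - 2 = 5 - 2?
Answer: -480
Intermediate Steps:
j = 5 (j = 2 + (5 - 2) = 2 + 3 = 5)
x(p) = p**2/5 (x(p) = (p*p)/5 = p**2*(1/5) = p**2/5)
(3*x(10))*(-8) = (3*((1/5)*10**2))*(-8) = (3*((1/5)*100))*(-8) = (3*20)*(-8) = 60*(-8) = -480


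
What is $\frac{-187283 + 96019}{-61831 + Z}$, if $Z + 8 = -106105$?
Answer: $\frac{11408}{20993} \approx 0.54342$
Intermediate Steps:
$Z = -106113$ ($Z = -8 - 106105 = -106113$)
$\frac{-187283 + 96019}{-61831 + Z} = \frac{-187283 + 96019}{-61831 - 106113} = - \frac{91264}{-167944} = \left(-91264\right) \left(- \frac{1}{167944}\right) = \frac{11408}{20993}$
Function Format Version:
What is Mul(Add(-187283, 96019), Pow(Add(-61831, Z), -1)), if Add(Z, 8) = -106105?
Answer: Rational(11408, 20993) ≈ 0.54342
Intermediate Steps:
Z = -106113 (Z = Add(-8, -106105) = -106113)
Mul(Add(-187283, 96019), Pow(Add(-61831, Z), -1)) = Mul(Add(-187283, 96019), Pow(Add(-61831, -106113), -1)) = Mul(-91264, Pow(-167944, -1)) = Mul(-91264, Rational(-1, 167944)) = Rational(11408, 20993)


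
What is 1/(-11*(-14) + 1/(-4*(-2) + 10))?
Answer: 18/2773 ≈ 0.0064912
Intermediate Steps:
1/(-11*(-14) + 1/(-4*(-2) + 10)) = 1/(154 + 1/(8 + 10)) = 1/(154 + 1/18) = 1/(2773/18) = 18/2773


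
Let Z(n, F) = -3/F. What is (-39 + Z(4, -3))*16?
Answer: -608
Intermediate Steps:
(-39 + Z(4, -3))*16 = (-39 - 3/(-3))*16 = (-39 - 3*(-⅓))*16 = (-39 + 1)*16 = -38*16 = -608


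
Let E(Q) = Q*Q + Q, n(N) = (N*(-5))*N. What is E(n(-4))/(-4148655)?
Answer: -1264/829731 ≈ -0.0015234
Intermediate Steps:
n(N) = -5*N² (n(N) = (-5*N)*N = -5*N²)
E(Q) = Q + Q² (E(Q) = Q² + Q = Q + Q²)
E(n(-4))/(-4148655) = ((-5*(-4)²)*(1 - 5*(-4)²))/(-4148655) = ((-5*16)*(1 - 5*16))*(-1/4148655) = -80*(1 - 80)*(-1/4148655) = -80*(-79)*(-1/4148655) = 6320*(-1/4148655) = -1264/829731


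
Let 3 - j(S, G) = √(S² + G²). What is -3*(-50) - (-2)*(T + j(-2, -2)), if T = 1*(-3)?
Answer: 150 - 4*√2 ≈ 144.34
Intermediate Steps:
j(S, G) = 3 - √(G² + S²) (j(S, G) = 3 - √(S² + G²) = 3 - √(G² + S²))
T = -3
-3*(-50) - (-2)*(T + j(-2, -2)) = -3*(-50) - (-2)*(-3 + (3 - √((-2)² + (-2)²))) = 150 - (-2)*(-3 + (3 - √(4 + 4))) = 150 - (-2)*(-3 + (3 - √8)) = 150 - (-2)*(-3 + (3 - 2*√2)) = 150 - (-2)*(-2*√2) = 150 - 4*√2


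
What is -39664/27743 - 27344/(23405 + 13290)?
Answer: -2214075072/1018029385 ≈ -2.1749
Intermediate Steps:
-39664/27743 - 27344/(23405 + 13290) = -39664*1/27743 - 27344/36695 = -39664/27743 - 27344*1/36695 = -39664/27743 - 27344/36695 = -2214075072/1018029385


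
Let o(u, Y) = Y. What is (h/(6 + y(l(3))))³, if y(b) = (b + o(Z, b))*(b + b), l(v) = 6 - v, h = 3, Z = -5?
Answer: 1/2744 ≈ 0.00036443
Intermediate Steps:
y(b) = 4*b² (y(b) = (b + b)*(b + b) = (2*b)*(2*b) = 4*b²)
(h/(6 + y(l(3))))³ = (3/(6 + 4*(6 - 1*3)²))³ = (3/(6 + 4*(6 - 3)²))³ = (3/(6 + 4*3²))³ = (3/(6 + 4*9))³ = (3/(6 + 36))³ = (3/42)³ = (3*(1/42))³ = (1/14)³ = 1/2744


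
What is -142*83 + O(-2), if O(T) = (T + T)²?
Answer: -11770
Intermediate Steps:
O(T) = 4*T² (O(T) = (2*T)² = 4*T²)
-142*83 + O(-2) = -142*83 + 4*(-2)² = -11786 + 4*4 = -11786 + 16 = -11770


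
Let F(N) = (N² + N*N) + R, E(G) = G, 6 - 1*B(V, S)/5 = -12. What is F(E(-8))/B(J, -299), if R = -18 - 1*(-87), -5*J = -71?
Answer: 197/90 ≈ 2.1889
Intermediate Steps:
J = 71/5 (J = -⅕*(-71) = 71/5 ≈ 14.200)
B(V, S) = 90 (B(V, S) = 30 - 5*(-12) = 30 + 60 = 90)
R = 69 (R = -18 + 87 = 69)
F(N) = 69 + 2*N² (F(N) = (N² + N*N) + 69 = (N² + N²) + 69 = 2*N² + 69 = 69 + 2*N²)
F(E(-8))/B(J, -299) = (69 + 2*(-8)²)/90 = (69 + 2*64)*(1/90) = (69 + 128)*(1/90) = 197*(1/90) = 197/90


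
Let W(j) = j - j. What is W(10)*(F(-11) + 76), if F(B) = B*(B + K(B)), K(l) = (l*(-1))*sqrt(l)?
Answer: 0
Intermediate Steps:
W(j) = 0
K(l) = -l**(3/2) (K(l) = (-l)*sqrt(l) = -l**(3/2))
F(B) = B*(B - B**(3/2))
W(10)*(F(-11) + 76) = 0*(((-11)**2 - (-11)**(5/2)) + 76) = 0*((121 - 121*I*sqrt(11)) + 76) = 0*(197 - 121*I*sqrt(11)) = 0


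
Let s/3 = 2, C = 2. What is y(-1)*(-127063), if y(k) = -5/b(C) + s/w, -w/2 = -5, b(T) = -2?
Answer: -3938953/10 ≈ -3.9390e+5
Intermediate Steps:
w = 10 (w = -2*(-5) = 10)
s = 6 (s = 3*2 = 6)
y(k) = 31/10 (y(k) = -5/(-2) + 6/10 = -5*(-½) + 6*(⅒) = 5/2 + ⅗ = 31/10)
y(-1)*(-127063) = (31/10)*(-127063) = -3938953/10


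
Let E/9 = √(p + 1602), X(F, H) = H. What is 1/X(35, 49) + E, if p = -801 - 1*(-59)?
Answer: 1/49 + 18*√215 ≈ 263.95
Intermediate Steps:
p = -742 (p = -801 + 59 = -742)
E = 18*√215 (E = 9*√(-742 + 1602) = 9*√860 = 9*(2*√215) = 18*√215 ≈ 263.93)
1/X(35, 49) + E = 1/49 + 18*√215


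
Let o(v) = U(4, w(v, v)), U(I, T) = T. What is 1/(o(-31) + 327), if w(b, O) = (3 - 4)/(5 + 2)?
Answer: 7/2288 ≈ 0.0030594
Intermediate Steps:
w(b, O) = -1/7
o(v) = -1/7
1/(o(-31) + 327) = 1/(-1/7 + 327) = 1/(2288/7) = 7/2288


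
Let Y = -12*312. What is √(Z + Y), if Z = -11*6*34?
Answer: 2*I*√1497 ≈ 77.382*I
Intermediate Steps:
Y = -3744
Z = -2244 (Z = -66*34 = -2244)
√(Z + Y) = √(-2244 - 3744) = √(-5988) = 2*I*√1497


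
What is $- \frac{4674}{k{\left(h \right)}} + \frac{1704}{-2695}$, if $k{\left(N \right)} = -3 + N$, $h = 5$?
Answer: $- \frac{6299919}{2695} \approx -2337.6$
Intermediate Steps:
$- \frac{4674}{k{\left(h \right)}} + \frac{1704}{-2695} = - \frac{4674}{-3 + 5} + \frac{1704}{-2695} = - \frac{4674}{2} + 1704 \left(- \frac{1}{2695}\right) = \left(-4674\right) \frac{1}{2} - \frac{1704}{2695} = -2337 - \frac{1704}{2695} = - \frac{6299919}{2695}$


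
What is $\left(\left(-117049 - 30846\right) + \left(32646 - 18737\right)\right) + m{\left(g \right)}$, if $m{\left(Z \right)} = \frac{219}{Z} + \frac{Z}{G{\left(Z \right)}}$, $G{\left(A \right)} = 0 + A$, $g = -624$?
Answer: $- \frac{27868953}{208} \approx -1.3399 \cdot 10^{5}$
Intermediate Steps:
$G{\left(A \right)} = A$
$m{\left(Z \right)} = 1 + \frac{219}{Z}$ ($m{\left(Z \right)} = \frac{219}{Z} + \frac{Z}{Z} = \frac{219}{Z} + 1 = 1 + \frac{219}{Z}$)
$\left(\left(-117049 - 30846\right) + \left(32646 - 18737\right)\right) + m{\left(g \right)} = \left(\left(-117049 - 30846\right) + \left(32646 - 18737\right)\right) + \frac{219 - 624}{-624} = \left(-147895 + \left(32646 - 18737\right)\right) - - \frac{135}{208} = \left(-147895 + 13909\right) + \frac{135}{208} = -133986 + \frac{135}{208} = - \frac{27868953}{208}$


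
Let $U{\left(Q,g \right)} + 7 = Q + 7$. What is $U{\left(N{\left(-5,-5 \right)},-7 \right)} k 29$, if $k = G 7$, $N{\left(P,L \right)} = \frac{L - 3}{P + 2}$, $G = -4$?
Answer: $- \frac{6496}{3} \approx -2165.3$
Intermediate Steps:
$N{\left(P,L \right)} = \frac{-3 + L}{2 + P}$
$U{\left(Q,g \right)} = Q$ ($U{\left(Q,g \right)} = -7 + \left(Q + 7\right) = -7 + \left(7 + Q\right) = Q$)
$k = -28$ ($k = \left(-4\right) 7 = -28$)
$U{\left(N{\left(-5,-5 \right)},-7 \right)} k 29 = \frac{-3 - 5}{2 - 5} \left(-28\right) 29 = \frac{1}{-3} \left(-8\right) \left(-28\right) 29 = \left(- \frac{1}{3}\right) \left(-8\right) \left(-28\right) 29 = \frac{8}{3} \left(-28\right) 29 = \left(- \frac{224}{3}\right) 29 = - \frac{6496}{3}$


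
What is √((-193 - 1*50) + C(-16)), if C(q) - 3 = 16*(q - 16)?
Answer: 4*I*√47 ≈ 27.423*I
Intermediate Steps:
C(q) = -253 + 16*q (C(q) = 3 + 16*(q - 16) = 3 + 16*(-16 + q) = 3 + (-256 + 16*q) = -253 + 16*q)
√((-193 - 1*50) + C(-16)) = √((-193 - 1*50) + (-253 + 16*(-16))) = √((-193 - 50) + (-253 - 256)) = √(-243 - 509) = √(-752) = 4*I*√47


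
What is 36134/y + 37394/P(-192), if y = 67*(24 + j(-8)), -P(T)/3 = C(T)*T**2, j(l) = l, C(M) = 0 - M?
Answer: 23975535269/711327744 ≈ 33.705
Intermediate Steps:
C(M) = -M
P(T) = 3*T**3 (P(T) = -3*(-T)*T**2 = -(-3)*T**3 = 3*T**3)
y = 1072 (y = 67*(24 - 8) = 67*16 = 1072)
36134/y + 37394/P(-192) = 36134/1072 + 37394/((3*(-192)**3)) = 36134*(1/1072) + 37394/((3*(-7077888))) = 18067/536 + 37394/(-21233664) = 18067/536 + 37394*(-1/21233664) = 18067/536 - 18697/10616832 = 23975535269/711327744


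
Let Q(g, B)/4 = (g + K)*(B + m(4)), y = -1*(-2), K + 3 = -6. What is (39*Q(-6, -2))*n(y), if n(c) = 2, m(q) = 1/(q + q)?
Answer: 8775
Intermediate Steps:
m(q) = 1/(2*q)
K = -9 (K = -3 - 6 = -9)
y = 2
Q(g, B) = 4*(-9 + g)*(⅛ + B) (Q(g, B) = 4*((g - 9)*(B + (½)/4)) = 4*((-9 + g)*(B + (½)*(¼))) = 4*((-9 + g)*(B + ⅛)) = 4*((-9 + g)*(⅛ + B)) = 4*(-9 + g)*(⅛ + B))
(39*Q(-6, -2))*n(y) = (39*(-9/2 + (½)*(-6) - 36*(-2) + 4*(-2)*(-6)))*2 = (39*(-9/2 - 3 + 72 + 48))*2 = (39*(225/2))*2 = (8775/2)*2 = 8775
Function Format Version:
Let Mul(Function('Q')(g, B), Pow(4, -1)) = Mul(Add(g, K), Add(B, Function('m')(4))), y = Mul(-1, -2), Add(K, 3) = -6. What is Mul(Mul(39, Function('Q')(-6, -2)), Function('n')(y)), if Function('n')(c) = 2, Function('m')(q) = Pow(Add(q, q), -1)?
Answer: 8775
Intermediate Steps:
Function('m')(q) = Mul(Rational(1, 2), Pow(q, -1)) (Function('m')(q) = Pow(Mul(2, q), -1) = Mul(Rational(1, 2), Pow(q, -1)))
K = -9 (K = Add(-3, -6) = -9)
y = 2
Function('Q')(g, B) = Mul(4, Add(-9, g), Add(Rational(1, 8), B)) (Function('Q')(g, B) = Mul(4, Mul(Add(g, -9), Add(B, Mul(Rational(1, 2), Pow(4, -1))))) = Mul(4, Mul(Add(-9, g), Add(B, Mul(Rational(1, 2), Rational(1, 4))))) = Mul(4, Mul(Add(-9, g), Add(B, Rational(1, 8)))) = Mul(4, Mul(Add(-9, g), Add(Rational(1, 8), B))) = Mul(4, Add(-9, g), Add(Rational(1, 8), B)))
Mul(Mul(39, Function('Q')(-6, -2)), Function('n')(y)) = Mul(Mul(39, Add(Rational(-9, 2), Mul(Rational(1, 2), -6), Mul(-36, -2), Mul(4, -2, -6))), 2) = Mul(Mul(39, Add(Rational(-9, 2), -3, 72, 48)), 2) = Mul(Mul(39, Rational(225, 2)), 2) = Mul(Rational(8775, 2), 2) = 8775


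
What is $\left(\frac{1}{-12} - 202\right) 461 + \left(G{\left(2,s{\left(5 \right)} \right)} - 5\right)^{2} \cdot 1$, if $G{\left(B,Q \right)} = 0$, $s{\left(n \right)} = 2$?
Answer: $- \frac{1117625}{12} \approx -93135.0$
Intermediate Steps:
$\left(\frac{1}{-12} - 202\right) 461 + \left(G{\left(2,s{\left(5 \right)} \right)} - 5\right)^{2} \cdot 1 = \left(\frac{1}{-12} - 202\right) 461 + \left(0 - 5\right)^{2} \cdot 1 = \left(- \frac{1}{12} - 202\right) 461 + \left(-5\right)^{2} \cdot 1 = \left(- \frac{2425}{12}\right) 461 + 25 \cdot 1 = - \frac{1117925}{12} + 25 = - \frac{1117625}{12}$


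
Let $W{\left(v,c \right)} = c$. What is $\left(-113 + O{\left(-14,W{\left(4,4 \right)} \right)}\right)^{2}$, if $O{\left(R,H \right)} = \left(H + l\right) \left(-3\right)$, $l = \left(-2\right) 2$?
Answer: $12769$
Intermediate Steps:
$l = -4$
$O{\left(R,H \right)} = 12 - 3 H$ ($O{\left(R,H \right)} = \left(H - 4\right) \left(-3\right) = \left(-4 + H\right) \left(-3\right) = 12 - 3 H$)
$\left(-113 + O{\left(-14,W{\left(4,4 \right)} \right)}\right)^{2} = \left(-113 + \left(12 - 12\right)\right)^{2} = \left(-113 + 0\right)^{2} = \left(-113\right)^{2} = 12769$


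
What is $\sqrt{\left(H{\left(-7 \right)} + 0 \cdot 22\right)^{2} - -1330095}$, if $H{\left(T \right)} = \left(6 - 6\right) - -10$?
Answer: $\sqrt{1330195} \approx 1153.3$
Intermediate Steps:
$H{\left(T \right)} = 10$ ($H{\left(T \right)} = 0 + 10 = 10$)
$\sqrt{\left(H{\left(-7 \right)} + 0 \cdot 22\right)^{2} - -1330095} = \sqrt{\left(10 + 0 \cdot 22\right)^{2} - -1330095} = \sqrt{\left(10 + 0\right)^{2} + 1330095} = \sqrt{10^{2} + 1330095} = \sqrt{100 + 1330095} = \sqrt{1330195}$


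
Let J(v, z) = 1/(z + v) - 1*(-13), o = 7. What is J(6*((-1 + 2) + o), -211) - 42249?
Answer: -6884469/163 ≈ -42236.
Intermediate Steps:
J(v, z) = 13 + 1/(v + z) (J(v, z) = 1/(v + z) + 13 = 13 + 1/(v + z))
J(6*((-1 + 2) + o), -211) - 42249 = (1 + 13*(6*((-1 + 2) + 7)) + 13*(-211))/(6*((-1 + 2) + 7) - 211) - 42249 = (1 + 13*(6*(1 + 7)) - 2743)/(6*(1 + 7) - 211) - 42249 = (1 + 13*(6*8) - 2743)/(6*8 - 211) - 42249 = (1 + 13*48 - 2743)/(48 - 211) - 42249 = (1 + 624 - 2743)/(-163) - 42249 = -1/163*(-2118) - 42249 = 2118/163 - 42249 = -6884469/163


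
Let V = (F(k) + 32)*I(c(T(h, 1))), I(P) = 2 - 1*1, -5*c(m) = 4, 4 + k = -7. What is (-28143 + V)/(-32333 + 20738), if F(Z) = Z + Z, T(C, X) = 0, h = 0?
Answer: 28133/11595 ≈ 2.4263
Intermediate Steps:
k = -11 (k = -4 - 7 = -11)
F(Z) = 2*Z
c(m) = -⅘ (c(m) = -⅕*4 = -⅘)
I(P) = 1 (I(P) = 2 - 1 = 1)
V = 10 (V = (2*(-11) + 32)*1 = (-22 + 32)*1 = 10*1 = 10)
(-28143 + V)/(-32333 + 20738) = (-28143 + 10)/(-32333 + 20738) = -28133/(-11595) = -28133*(-1/11595) = 28133/11595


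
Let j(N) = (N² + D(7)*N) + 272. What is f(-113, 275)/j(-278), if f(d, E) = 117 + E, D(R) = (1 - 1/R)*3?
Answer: 343/67236 ≈ 0.0051014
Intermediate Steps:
D(R) = 3 - 3/R
j(N) = 272 + N² + 18*N/7 (j(N) = (N² + (3 - 3/7)*N) + 272 = (N² + 18*N/7) + 272 = 272 + N² + 18*N/7)
f(-113, 275)/j(-278) = (117 + 275)/(272 + (-278)² + (18/7)*(-278)) = 392/(272 + 77284 - 5004/7) = 392/(537888/7) = 392*(7/537888) = 343/67236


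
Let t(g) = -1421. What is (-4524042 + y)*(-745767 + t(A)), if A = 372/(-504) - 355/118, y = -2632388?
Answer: 5347198618840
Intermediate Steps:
A = -4642/1239 (A = 372*(-1/504) - 355*1/118 = -31/42 - 355/118 = -4642/1239 ≈ -3.7466)
(-4524042 + y)*(-745767 + t(A)) = (-4524042 - 2632388)*(-745767 - 1421) = -7156430*(-747188) = 5347198618840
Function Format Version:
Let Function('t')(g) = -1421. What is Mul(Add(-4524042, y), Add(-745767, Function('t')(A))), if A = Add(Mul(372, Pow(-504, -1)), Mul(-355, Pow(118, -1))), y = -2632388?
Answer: 5347198618840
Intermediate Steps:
A = Rational(-4642, 1239) (A = Add(Mul(372, Rational(-1, 504)), Mul(-355, Rational(1, 118))) = Add(Rational(-31, 42), Rational(-355, 118)) = Rational(-4642, 1239) ≈ -3.7466)
Mul(Add(-4524042, y), Add(-745767, Function('t')(A))) = Mul(Add(-4524042, -2632388), Add(-745767, -1421)) = Mul(-7156430, -747188) = 5347198618840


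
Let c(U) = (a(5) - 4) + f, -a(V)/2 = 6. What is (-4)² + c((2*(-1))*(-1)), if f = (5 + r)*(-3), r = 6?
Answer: -33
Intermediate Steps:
a(V) = -12 (a(V) = -2*6 = -12)
f = -33 (f = (5 + 6)*(-3) = 11*(-3) = -33)
c(U) = -49 (c(U) = (-12 - 4) - 33 = -16 - 33 = -49)
(-4)² + c((2*(-1))*(-1)) = (-4)² - 49 = 16 - 49 = -33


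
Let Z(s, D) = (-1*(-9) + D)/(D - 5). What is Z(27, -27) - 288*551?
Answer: -2538999/16 ≈ -1.5869e+5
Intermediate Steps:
Z(s, D) = (9 + D)/(-5 + D)
Z(27, -27) - 288*551 = (9 - 27)/(-5 - 27) - 288*551 = -18/(-32) - 158688 = -1/32*(-18) - 158688 = 9/16 - 158688 = -2538999/16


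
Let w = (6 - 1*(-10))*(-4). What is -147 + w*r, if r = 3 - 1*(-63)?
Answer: -4371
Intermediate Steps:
w = -64 (w = (6 + 10)*(-4) = 16*(-4) = -64)
r = 66 (r = 3 + 63 = 66)
-147 + w*r = -147 - 64*66 = -147 - 4224 = -4371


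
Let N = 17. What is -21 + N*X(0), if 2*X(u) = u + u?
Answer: -21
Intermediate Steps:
X(u) = u (X(u) = (u + u)/2 = (2*u)/2 = u)
-21 + N*X(0) = -21 + 17*0 = -21 + 0 = -21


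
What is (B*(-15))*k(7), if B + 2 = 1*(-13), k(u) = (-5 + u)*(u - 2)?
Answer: 2250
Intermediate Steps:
k(u) = (-5 + u)*(-2 + u)
B = -15 (B = -2 + 1*(-13) = -2 - 13 = -15)
(B*(-15))*k(7) = (-15*(-15))*(10 + 7**2 - 7*7) = 225*(10 + 49 - 49) = 225*10 = 2250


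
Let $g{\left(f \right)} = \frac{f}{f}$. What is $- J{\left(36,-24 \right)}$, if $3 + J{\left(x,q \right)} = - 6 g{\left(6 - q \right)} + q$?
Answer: $33$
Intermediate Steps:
$g{\left(f \right)} = 1$
$J{\left(x,q \right)} = -9 + q$ ($J{\left(x,q \right)} = -3 + \left(\left(-6\right) 1 + q\right) = -3 + \left(-6 + q\right) = -9 + q$)
$- J{\left(36,-24 \right)} = - (-9 - 24) = \left(-1\right) \left(-33\right) = 33$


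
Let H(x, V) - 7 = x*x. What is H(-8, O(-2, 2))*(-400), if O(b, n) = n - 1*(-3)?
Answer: -28400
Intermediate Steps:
O(b, n) = 3 + n (O(b, n) = n + 3 = 3 + n)
H(x, V) = 7 + x² (H(x, V) = 7 + x*x = 7 + x²)
H(-8, O(-2, 2))*(-400) = (7 + (-8)²)*(-400) = (7 + 64)*(-400) = 71*(-400) = -28400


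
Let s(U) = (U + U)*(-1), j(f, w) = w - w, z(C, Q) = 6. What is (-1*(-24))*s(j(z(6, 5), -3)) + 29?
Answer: 29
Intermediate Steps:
j(f, w) = 0
s(U) = -2*U (s(U) = (2*U)*(-1) = -2*U)
(-1*(-24))*s(j(z(6, 5), -3)) + 29 = (-1*(-24))*(-2*0) + 29 = 24*0 + 29 = 0 + 29 = 29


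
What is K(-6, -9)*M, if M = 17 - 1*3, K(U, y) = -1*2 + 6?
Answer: 56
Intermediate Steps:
K(U, y) = 4 (K(U, y) = -2 + 6 = 4)
M = 14 (M = 17 - 3 = 14)
K(-6, -9)*M = 4*14 = 56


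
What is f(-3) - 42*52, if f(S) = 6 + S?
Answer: -2181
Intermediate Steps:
f(-3) - 42*52 = (6 - 3) - 42*52 = 3 - 2184 = -2181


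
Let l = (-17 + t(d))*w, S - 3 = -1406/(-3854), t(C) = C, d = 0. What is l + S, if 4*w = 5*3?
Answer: -465449/7708 ≈ -60.385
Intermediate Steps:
S = 6484/1927 (S = 3 - 1406/(-3854) = 3 - 1406*(-1/3854) = 3 + 703/1927 = 6484/1927 ≈ 3.3648)
w = 15/4 (w = (5*3)/4 = (¼)*15 = 15/4 ≈ 3.7500)
l = -255/4 (l = (-17 + 0)*(15/4) = -17*15/4 = -255/4 ≈ -63.750)
l + S = -255/4 + 6484/1927 = -465449/7708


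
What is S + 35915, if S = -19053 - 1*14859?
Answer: 2003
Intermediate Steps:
S = -33912 (S = -19053 - 14859 = -33912)
S + 35915 = -33912 + 35915 = 2003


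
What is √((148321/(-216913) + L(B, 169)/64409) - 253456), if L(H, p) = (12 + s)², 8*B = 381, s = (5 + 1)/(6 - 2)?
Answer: I*√197891895953661572762020979/27942298834 ≈ 503.44*I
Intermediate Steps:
s = 3/2 (s = 6/4 = 6*(¼) = 3/2 ≈ 1.5000)
B = 381/8 (B = (⅛)*381 = 381/8 ≈ 47.625)
L(H, p) = 729/4 (L(H, p) = (12 + 3/2)² = (27/2)² = 729/4)
√((148321/(-216913) + L(B, 169)/64409) - 253456) = √((148321/(-216913) + (729/4)/64409) - 253456) = √((148321*(-1/216913) + (729/4)*(1/64409)) - 253456) = √((-148321/216913 + 729/257636) - 253456) = √(-38054699579/55884597668 - 253456) = √(-14164324641240187/55884597668) = I*√197891895953661572762020979/27942298834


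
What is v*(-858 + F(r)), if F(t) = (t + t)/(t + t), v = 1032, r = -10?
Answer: -884424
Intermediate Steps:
F(t) = 1 (F(t) = (2*t)/((2*t)) = (2*t)*(1/(2*t)) = 1)
v*(-858 + F(r)) = 1032*(-858 + 1) = 1032*(-857) = -884424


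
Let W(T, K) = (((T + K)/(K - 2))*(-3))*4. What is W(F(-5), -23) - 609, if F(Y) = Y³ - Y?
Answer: -16941/25 ≈ -677.64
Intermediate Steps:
W(T, K) = -12*(K + T)/(-2 + K) (W(T, K) = (((K + T)/(-2 + K))*(-3))*4 = -3*(K + T)/(-2 + K)*4 = -12*(K + T)/(-2 + K))
W(F(-5), -23) - 609 = 12*(-1*(-23) - ((-5)³ - 1*(-5)))/(-2 - 23) - 609 = 12*(23 - (-125 + 5))/(-25) - 609 = 12*(-1/25)*(23 - 1*(-120)) - 609 = 12*(-1/25)*(23 + 120) - 609 = 12*(-1/25)*143 - 609 = -1716/25 - 609 = -16941/25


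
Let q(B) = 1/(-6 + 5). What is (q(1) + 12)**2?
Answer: 121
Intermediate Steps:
q(B) = -1 (q(B) = 1/(-1) = -1)
(q(1) + 12)**2 = (-1 + 12)**2 = 11**2 = 121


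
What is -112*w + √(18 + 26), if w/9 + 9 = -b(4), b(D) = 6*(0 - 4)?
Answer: -15120 + 2*√11 ≈ -15113.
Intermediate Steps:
b(D) = -24 (b(D) = 6*(-4) = -24)
w = 135 (w = -81 + 9*(-1*(-24)) = -81 + 9*24 = -81 + 216 = 135)
-112*w + √(18 + 26) = -112*135 + √(18 + 26) = -15120 + √44 = -15120 + 2*√11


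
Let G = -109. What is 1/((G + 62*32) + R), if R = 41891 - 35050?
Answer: 1/8716 ≈ 0.00011473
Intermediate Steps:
R = 6841
1/((G + 62*32) + R) = 1/((-109 + 62*32) + 6841) = 1/((-109 + 1984) + 6841) = 1/(1875 + 6841) = 1/8716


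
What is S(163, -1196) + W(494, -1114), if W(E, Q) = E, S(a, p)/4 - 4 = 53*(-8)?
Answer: -1186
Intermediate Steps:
S(a, p) = -1680 (S(a, p) = 16 + 4*(53*(-8)) = 16 + 4*(-424) = 16 - 1696 = -1680)
S(163, -1196) + W(494, -1114) = -1680 + 494 = -1186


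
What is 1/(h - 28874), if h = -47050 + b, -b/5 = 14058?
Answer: -1/146214 ≈ -6.8393e-6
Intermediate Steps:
b = -70290 (b = -5*14058 = -70290)
h = -117340 (h = -47050 - 70290 = -117340)
1/(h - 28874) = 1/(-117340 - 28874) = 1/(-146214) = -1/146214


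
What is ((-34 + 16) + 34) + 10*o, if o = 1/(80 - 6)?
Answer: 597/37 ≈ 16.135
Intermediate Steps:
o = 1/74 ≈ 0.013514
((-34 + 16) + 34) + 10*o = ((-34 + 16) + 34) + 10*(1/74) = (-18 + 34) + 5/37 = 16 + 5/37 = 597/37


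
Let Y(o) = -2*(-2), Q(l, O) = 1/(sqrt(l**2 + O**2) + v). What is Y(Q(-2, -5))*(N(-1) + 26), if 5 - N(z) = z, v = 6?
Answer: 128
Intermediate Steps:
Q(l, O) = 1/(6 + sqrt(O**2 + l**2)) (Q(l, O) = 1/(sqrt(l**2 + O**2) + 6) = 1/(sqrt(O**2 + l**2) + 6) = 1/(6 + sqrt(O**2 + l**2)))
N(z) = 5 - z
Y(o) = 4
Y(Q(-2, -5))*(N(-1) + 26) = 4*((5 - 1*(-1)) + 26) = 4*((5 + 1) + 26) = 4*(6 + 26) = 4*32 = 128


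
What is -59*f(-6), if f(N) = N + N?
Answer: 708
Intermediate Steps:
f(N) = 2*N
-59*f(-6) = -118*(-6) = -59*(-12) = 708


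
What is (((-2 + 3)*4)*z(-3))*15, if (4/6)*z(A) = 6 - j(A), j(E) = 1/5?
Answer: 522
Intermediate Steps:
j(E) = ⅕
z(A) = 87/10 (z(A) = 3*(6 - 1*⅕)/2 = 3*(6 - ⅕)/2 = (3/2)*(29/5) = 87/10)
(((-2 + 3)*4)*z(-3))*15 = (((-2 + 3)*4)*(87/10))*15 = ((1*4)*(87/10))*15 = (4*(87/10))*15 = (174/5)*15 = 522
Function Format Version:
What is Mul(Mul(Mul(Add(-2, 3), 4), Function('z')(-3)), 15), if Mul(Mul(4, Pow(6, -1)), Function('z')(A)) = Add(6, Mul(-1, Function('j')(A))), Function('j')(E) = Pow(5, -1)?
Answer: 522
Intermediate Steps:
Function('j')(E) = Rational(1, 5)
Function('z')(A) = Rational(87, 10) (Function('z')(A) = Mul(Rational(3, 2), Add(6, Mul(-1, Rational(1, 5)))) = Mul(Rational(3, 2), Add(6, Rational(-1, 5))) = Mul(Rational(3, 2), Rational(29, 5)) = Rational(87, 10))
Mul(Mul(Mul(Add(-2, 3), 4), Function('z')(-3)), 15) = Mul(Mul(Mul(Add(-2, 3), 4), Rational(87, 10)), 15) = Mul(Mul(Mul(1, 4), Rational(87, 10)), 15) = Mul(Mul(4, Rational(87, 10)), 15) = Mul(Rational(174, 5), 15) = 522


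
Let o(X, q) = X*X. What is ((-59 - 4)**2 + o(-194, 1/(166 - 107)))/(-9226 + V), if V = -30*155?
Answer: -41605/13876 ≈ -2.9983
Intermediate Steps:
o(X, q) = X**2
V = -4650
((-59 - 4)**2 + o(-194, 1/(166 - 107)))/(-9226 + V) = ((-59 - 4)**2 + (-194)**2)/(-9226 - 4650) = ((-63)**2 + 37636)/(-13876) = (3969 + 37636)*(-1/13876) = 41605*(-1/13876) = -41605/13876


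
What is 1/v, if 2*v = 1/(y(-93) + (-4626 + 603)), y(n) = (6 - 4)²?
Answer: -8038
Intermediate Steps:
y(n) = 4 (y(n) = 2² = 4)
v = -1/8038 (v = 1/(2*(4 + (-4626 + 603))) = 1/(2*(4 - 4023)) = (½)/(-4019) = (½)*(-1/4019) = -1/8038 ≈ -0.00012441)
1/v = 1/(-1/8038) = -8038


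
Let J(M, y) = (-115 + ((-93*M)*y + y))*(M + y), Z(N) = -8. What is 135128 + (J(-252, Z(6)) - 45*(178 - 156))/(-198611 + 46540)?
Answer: 20500272218/152071 ≈ 1.3481e+5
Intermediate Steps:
J(M, y) = (M + y)*(-115 + y - 93*M*y) (J(M, y) = (-115 + (-93*M*y + y))*(M + y) = (-115 + (y - 93*M*y))*(M + y) = (-115 + y - 93*M*y)*(M + y) = (M + y)*(-115 + y - 93*M*y))
135128 + (J(-252, Z(6)) - 45*(178 - 156))/(-198611 + 46540) = 135128 + (((-8)**2 - 115*(-252) - 115*(-8) - 252*(-8) - 93*(-252)*(-8)**2 - 93*(-8)*(-252)**2) - 45*(178 - 156))/(-198611 + 46540) = 135128 + ((64 + 28980 + 920 + 2016 - 93*(-252)*64 - 93*(-8)*63504) - 45*22)/(-152071) = 135128 + ((64 + 28980 + 920 + 2016 + 1499904 + 47246976) - 990)*(-1/152071) = 135128 + (48778860 - 990)*(-1/152071) = 135128 + 48777870*(-1/152071) = 135128 - 48777870/152071 = 20500272218/152071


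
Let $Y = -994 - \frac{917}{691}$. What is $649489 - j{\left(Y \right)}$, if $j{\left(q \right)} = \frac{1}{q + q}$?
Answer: $\frac{893399398729}{1375542} \approx 6.4949 \cdot 10^{5}$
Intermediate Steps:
$Y = - \frac{687771}{691}$ ($Y = -994 - \frac{917}{691} = - \frac{687771}{691} \approx -995.33$)
$j{\left(q \right)} = \frac{1}{2 q}$
$649489 - j{\left(Y \right)} = 649489 - \frac{1}{2 \left(- \frac{687771}{691}\right)} = 649489 - \frac{1}{2} \left(- \frac{691}{687771}\right) = 649489 - - \frac{691}{1375542} = 649489 + \frac{691}{1375542} = \frac{893399398729}{1375542}$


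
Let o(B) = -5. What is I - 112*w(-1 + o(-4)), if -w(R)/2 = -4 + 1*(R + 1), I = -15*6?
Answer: -2106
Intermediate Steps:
I = -90
w(R) = 6 - 2*R (w(R) = -2*(-4 + 1*(R + 1)) = -2*(-4 + 1*(1 + R)) = -2*(-4 + (1 + R)) = -2*(-3 + R) = 6 - 2*R)
I - 112*w(-1 + o(-4)) = -90 - 112*(6 - 2*(-1 - 5)) = -90 - 112*(6 - 2*(-6)) = -90 - 112*(6 + 12) = -90 - 112*18 = -90 - 2016 = -2106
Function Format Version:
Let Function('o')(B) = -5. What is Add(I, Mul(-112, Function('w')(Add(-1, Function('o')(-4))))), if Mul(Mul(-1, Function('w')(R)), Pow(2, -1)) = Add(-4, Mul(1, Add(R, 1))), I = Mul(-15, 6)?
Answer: -2106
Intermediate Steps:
I = -90
Function('w')(R) = Add(6, Mul(-2, R)) (Function('w')(R) = Mul(-2, Add(-4, Mul(1, Add(R, 1)))) = Mul(-2, Add(-4, Mul(1, Add(1, R)))) = Mul(-2, Add(-4, Add(1, R))) = Mul(-2, Add(-3, R)) = Add(6, Mul(-2, R)))
Add(I, Mul(-112, Function('w')(Add(-1, Function('o')(-4))))) = Add(-90, Mul(-112, Add(6, Mul(-2, Add(-1, -5))))) = Add(-90, Mul(-112, Add(6, Mul(-2, -6)))) = Add(-90, Mul(-112, Add(6, 12))) = Add(-90, Mul(-112, 18)) = Add(-90, -2016) = -2106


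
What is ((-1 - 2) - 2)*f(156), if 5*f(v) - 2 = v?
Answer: -158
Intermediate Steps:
f(v) = ⅖ + v/5
((-1 - 2) - 2)*f(156) = ((-1 - 2) - 2)*(⅖ + (⅕)*156) = (-3 - 2)*(⅖ + 156/5) = -5*158/5 = -158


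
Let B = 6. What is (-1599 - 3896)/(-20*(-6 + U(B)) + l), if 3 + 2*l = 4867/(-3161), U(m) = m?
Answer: 496277/205 ≈ 2420.9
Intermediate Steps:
l = -7175/3161 (l = -3/2 + (4867/(-3161))/2 = -3/2 + (4867*(-1/3161))/2 = -3/2 + (1/2)*(-4867/3161) = -3/2 - 4867/6322 = -7175/3161 ≈ -2.2699)
(-1599 - 3896)/(-20*(-6 + U(B)) + l) = (-1599 - 3896)/(-20*(-6 + 6) - 7175/3161) = -5495/(-20*0 - 7175/3161) = -5495/(0 - 7175/3161) = -5495/(-7175/3161) = -5495*(-3161/7175) = 496277/205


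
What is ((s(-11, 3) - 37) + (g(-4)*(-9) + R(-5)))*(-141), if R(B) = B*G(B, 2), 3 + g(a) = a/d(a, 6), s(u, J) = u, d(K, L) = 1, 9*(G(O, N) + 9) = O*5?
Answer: -31255/3 ≈ -10418.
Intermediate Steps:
G(O, N) = -9 + 5*O/9 (G(O, N) = -9 + (O*5)/9 = -9 + (5*O)/9 = -9 + 5*O/9)
g(a) = -3 + a (g(a) = -3 + a/1 = -3 + a*1 = -3 + a)
R(B) = B*(-9 + 5*B/9)
((s(-11, 3) - 37) + (g(-4)*(-9) + R(-5)))*(-141) = ((-11 - 37) + ((-3 - 4)*(-9) + (1/9)*(-5)*(-81 + 5*(-5))))*(-141) = (-48 + (-7*(-9) + (1/9)*(-5)*(-81 - 25)))*(-141) = (-48 + (63 + (1/9)*(-5)*(-106)))*(-141) = (-48 + (63 + 530/9))*(-141) = (-48 + 1097/9)*(-141) = (665/9)*(-141) = -31255/3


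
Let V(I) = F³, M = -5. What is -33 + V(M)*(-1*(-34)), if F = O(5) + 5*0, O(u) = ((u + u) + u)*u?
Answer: 14343717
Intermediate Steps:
O(u) = 3*u² (O(u) = (2*u + u)*u = (3*u)*u = 3*u²)
F = 75 (F = 3*5² + 5*0 = 3*25 + 0 = 75 + 0 = 75)
V(I) = 421875 (V(I) = 75³ = 421875)
-33 + V(M)*(-1*(-34)) = -33 + 421875*(-1*(-34)) = -33 + 421875*34 = -33 + 14343750 = 14343717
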